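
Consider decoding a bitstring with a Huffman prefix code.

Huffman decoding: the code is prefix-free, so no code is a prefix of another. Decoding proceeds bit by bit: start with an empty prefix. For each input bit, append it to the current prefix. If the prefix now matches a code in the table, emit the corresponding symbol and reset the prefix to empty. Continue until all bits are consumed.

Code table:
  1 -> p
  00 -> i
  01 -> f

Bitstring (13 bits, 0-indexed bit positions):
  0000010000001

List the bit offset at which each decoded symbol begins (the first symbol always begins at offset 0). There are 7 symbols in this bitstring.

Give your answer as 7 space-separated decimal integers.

Bit 0: prefix='0' (no match yet)
Bit 1: prefix='00' -> emit 'i', reset
Bit 2: prefix='0' (no match yet)
Bit 3: prefix='00' -> emit 'i', reset
Bit 4: prefix='0' (no match yet)
Bit 5: prefix='01' -> emit 'f', reset
Bit 6: prefix='0' (no match yet)
Bit 7: prefix='00' -> emit 'i', reset
Bit 8: prefix='0' (no match yet)
Bit 9: prefix='00' -> emit 'i', reset
Bit 10: prefix='0' (no match yet)
Bit 11: prefix='00' -> emit 'i', reset
Bit 12: prefix='1' -> emit 'p', reset

Answer: 0 2 4 6 8 10 12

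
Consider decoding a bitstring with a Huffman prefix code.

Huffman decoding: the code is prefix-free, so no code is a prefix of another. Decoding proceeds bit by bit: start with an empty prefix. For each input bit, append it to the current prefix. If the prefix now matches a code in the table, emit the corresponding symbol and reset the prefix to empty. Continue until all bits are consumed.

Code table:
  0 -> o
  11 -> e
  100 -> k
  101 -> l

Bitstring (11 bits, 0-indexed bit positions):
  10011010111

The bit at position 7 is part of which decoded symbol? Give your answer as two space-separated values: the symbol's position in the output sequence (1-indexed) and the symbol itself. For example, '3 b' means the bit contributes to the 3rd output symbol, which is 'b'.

Bit 0: prefix='1' (no match yet)
Bit 1: prefix='10' (no match yet)
Bit 2: prefix='100' -> emit 'k', reset
Bit 3: prefix='1' (no match yet)
Bit 4: prefix='11' -> emit 'e', reset
Bit 5: prefix='0' -> emit 'o', reset
Bit 6: prefix='1' (no match yet)
Bit 7: prefix='10' (no match yet)
Bit 8: prefix='101' -> emit 'l', reset
Bit 9: prefix='1' (no match yet)
Bit 10: prefix='11' -> emit 'e', reset

Answer: 4 l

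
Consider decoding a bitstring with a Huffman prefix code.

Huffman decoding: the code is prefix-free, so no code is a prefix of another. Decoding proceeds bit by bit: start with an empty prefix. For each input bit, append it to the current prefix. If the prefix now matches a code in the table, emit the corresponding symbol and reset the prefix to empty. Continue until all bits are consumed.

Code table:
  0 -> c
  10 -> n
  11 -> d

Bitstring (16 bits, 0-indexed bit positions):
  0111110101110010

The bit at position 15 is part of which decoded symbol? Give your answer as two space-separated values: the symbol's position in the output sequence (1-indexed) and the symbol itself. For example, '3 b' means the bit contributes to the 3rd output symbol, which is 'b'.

Answer: 9 n

Derivation:
Bit 0: prefix='0' -> emit 'c', reset
Bit 1: prefix='1' (no match yet)
Bit 2: prefix='11' -> emit 'd', reset
Bit 3: prefix='1' (no match yet)
Bit 4: prefix='11' -> emit 'd', reset
Bit 5: prefix='1' (no match yet)
Bit 6: prefix='10' -> emit 'n', reset
Bit 7: prefix='1' (no match yet)
Bit 8: prefix='10' -> emit 'n', reset
Bit 9: prefix='1' (no match yet)
Bit 10: prefix='11' -> emit 'd', reset
Bit 11: prefix='1' (no match yet)
Bit 12: prefix='10' -> emit 'n', reset
Bit 13: prefix='0' -> emit 'c', reset
Bit 14: prefix='1' (no match yet)
Bit 15: prefix='10' -> emit 'n', reset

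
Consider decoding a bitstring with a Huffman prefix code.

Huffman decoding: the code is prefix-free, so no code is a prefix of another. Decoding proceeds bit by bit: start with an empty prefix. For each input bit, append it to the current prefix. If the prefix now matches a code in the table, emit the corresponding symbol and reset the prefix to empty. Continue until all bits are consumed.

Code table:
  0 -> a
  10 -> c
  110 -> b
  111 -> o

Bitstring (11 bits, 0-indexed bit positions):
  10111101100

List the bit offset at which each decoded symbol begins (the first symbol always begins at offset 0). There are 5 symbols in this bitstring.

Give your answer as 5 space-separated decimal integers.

Bit 0: prefix='1' (no match yet)
Bit 1: prefix='10' -> emit 'c', reset
Bit 2: prefix='1' (no match yet)
Bit 3: prefix='11' (no match yet)
Bit 4: prefix='111' -> emit 'o', reset
Bit 5: prefix='1' (no match yet)
Bit 6: prefix='10' -> emit 'c', reset
Bit 7: prefix='1' (no match yet)
Bit 8: prefix='11' (no match yet)
Bit 9: prefix='110' -> emit 'b', reset
Bit 10: prefix='0' -> emit 'a', reset

Answer: 0 2 5 7 10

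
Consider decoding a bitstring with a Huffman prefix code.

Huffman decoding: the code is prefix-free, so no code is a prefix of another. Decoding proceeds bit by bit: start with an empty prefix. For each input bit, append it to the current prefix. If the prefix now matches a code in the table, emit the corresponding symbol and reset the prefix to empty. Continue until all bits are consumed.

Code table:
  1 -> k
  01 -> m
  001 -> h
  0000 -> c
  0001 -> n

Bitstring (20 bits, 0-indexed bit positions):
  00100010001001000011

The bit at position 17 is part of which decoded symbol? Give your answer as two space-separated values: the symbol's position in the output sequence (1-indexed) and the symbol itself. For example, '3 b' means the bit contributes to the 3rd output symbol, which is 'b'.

Bit 0: prefix='0' (no match yet)
Bit 1: prefix='00' (no match yet)
Bit 2: prefix='001' -> emit 'h', reset
Bit 3: prefix='0' (no match yet)
Bit 4: prefix='00' (no match yet)
Bit 5: prefix='000' (no match yet)
Bit 6: prefix='0001' -> emit 'n', reset
Bit 7: prefix='0' (no match yet)
Bit 8: prefix='00' (no match yet)
Bit 9: prefix='000' (no match yet)
Bit 10: prefix='0001' -> emit 'n', reset
Bit 11: prefix='0' (no match yet)
Bit 12: prefix='00' (no match yet)
Bit 13: prefix='001' -> emit 'h', reset
Bit 14: prefix='0' (no match yet)
Bit 15: prefix='00' (no match yet)
Bit 16: prefix='000' (no match yet)
Bit 17: prefix='0000' -> emit 'c', reset
Bit 18: prefix='1' -> emit 'k', reset
Bit 19: prefix='1' -> emit 'k', reset

Answer: 5 c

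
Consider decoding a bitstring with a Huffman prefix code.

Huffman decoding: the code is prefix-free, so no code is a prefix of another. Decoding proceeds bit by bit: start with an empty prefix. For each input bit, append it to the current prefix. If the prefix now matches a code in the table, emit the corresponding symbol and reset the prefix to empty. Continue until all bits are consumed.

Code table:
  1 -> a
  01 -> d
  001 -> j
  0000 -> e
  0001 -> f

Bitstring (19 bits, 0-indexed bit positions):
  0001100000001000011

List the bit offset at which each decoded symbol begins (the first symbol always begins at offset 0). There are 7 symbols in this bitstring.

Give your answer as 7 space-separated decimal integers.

Bit 0: prefix='0' (no match yet)
Bit 1: prefix='00' (no match yet)
Bit 2: prefix='000' (no match yet)
Bit 3: prefix='0001' -> emit 'f', reset
Bit 4: prefix='1' -> emit 'a', reset
Bit 5: prefix='0' (no match yet)
Bit 6: prefix='00' (no match yet)
Bit 7: prefix='000' (no match yet)
Bit 8: prefix='0000' -> emit 'e', reset
Bit 9: prefix='0' (no match yet)
Bit 10: prefix='00' (no match yet)
Bit 11: prefix='000' (no match yet)
Bit 12: prefix='0001' -> emit 'f', reset
Bit 13: prefix='0' (no match yet)
Bit 14: prefix='00' (no match yet)
Bit 15: prefix='000' (no match yet)
Bit 16: prefix='0000' -> emit 'e', reset
Bit 17: prefix='1' -> emit 'a', reset
Bit 18: prefix='1' -> emit 'a', reset

Answer: 0 4 5 9 13 17 18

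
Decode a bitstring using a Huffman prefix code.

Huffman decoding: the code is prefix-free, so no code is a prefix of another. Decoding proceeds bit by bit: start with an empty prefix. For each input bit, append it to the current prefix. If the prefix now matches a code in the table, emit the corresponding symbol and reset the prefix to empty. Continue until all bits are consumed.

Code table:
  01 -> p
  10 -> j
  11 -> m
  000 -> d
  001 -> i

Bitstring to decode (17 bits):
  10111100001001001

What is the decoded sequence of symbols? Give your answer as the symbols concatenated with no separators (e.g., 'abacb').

Answer: jmmdpii

Derivation:
Bit 0: prefix='1' (no match yet)
Bit 1: prefix='10' -> emit 'j', reset
Bit 2: prefix='1' (no match yet)
Bit 3: prefix='11' -> emit 'm', reset
Bit 4: prefix='1' (no match yet)
Bit 5: prefix='11' -> emit 'm', reset
Bit 6: prefix='0' (no match yet)
Bit 7: prefix='00' (no match yet)
Bit 8: prefix='000' -> emit 'd', reset
Bit 9: prefix='0' (no match yet)
Bit 10: prefix='01' -> emit 'p', reset
Bit 11: prefix='0' (no match yet)
Bit 12: prefix='00' (no match yet)
Bit 13: prefix='001' -> emit 'i', reset
Bit 14: prefix='0' (no match yet)
Bit 15: prefix='00' (no match yet)
Bit 16: prefix='001' -> emit 'i', reset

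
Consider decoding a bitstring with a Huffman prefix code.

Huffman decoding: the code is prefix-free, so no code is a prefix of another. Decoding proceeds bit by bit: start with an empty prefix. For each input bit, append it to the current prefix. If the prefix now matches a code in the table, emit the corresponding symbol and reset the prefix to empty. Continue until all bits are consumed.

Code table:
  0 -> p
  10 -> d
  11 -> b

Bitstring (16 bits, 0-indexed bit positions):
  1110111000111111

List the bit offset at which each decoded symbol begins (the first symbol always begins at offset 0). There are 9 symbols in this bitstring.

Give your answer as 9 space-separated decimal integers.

Bit 0: prefix='1' (no match yet)
Bit 1: prefix='11' -> emit 'b', reset
Bit 2: prefix='1' (no match yet)
Bit 3: prefix='10' -> emit 'd', reset
Bit 4: prefix='1' (no match yet)
Bit 5: prefix='11' -> emit 'b', reset
Bit 6: prefix='1' (no match yet)
Bit 7: prefix='10' -> emit 'd', reset
Bit 8: prefix='0' -> emit 'p', reset
Bit 9: prefix='0' -> emit 'p', reset
Bit 10: prefix='1' (no match yet)
Bit 11: prefix='11' -> emit 'b', reset
Bit 12: prefix='1' (no match yet)
Bit 13: prefix='11' -> emit 'b', reset
Bit 14: prefix='1' (no match yet)
Bit 15: prefix='11' -> emit 'b', reset

Answer: 0 2 4 6 8 9 10 12 14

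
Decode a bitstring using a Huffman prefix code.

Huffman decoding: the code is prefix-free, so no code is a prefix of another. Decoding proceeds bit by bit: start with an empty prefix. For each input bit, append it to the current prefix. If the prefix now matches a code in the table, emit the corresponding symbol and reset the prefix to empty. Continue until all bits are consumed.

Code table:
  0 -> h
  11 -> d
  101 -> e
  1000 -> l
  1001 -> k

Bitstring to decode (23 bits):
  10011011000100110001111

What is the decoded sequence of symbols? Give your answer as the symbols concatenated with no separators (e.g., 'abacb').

Answer: kelkldd

Derivation:
Bit 0: prefix='1' (no match yet)
Bit 1: prefix='10' (no match yet)
Bit 2: prefix='100' (no match yet)
Bit 3: prefix='1001' -> emit 'k', reset
Bit 4: prefix='1' (no match yet)
Bit 5: prefix='10' (no match yet)
Bit 6: prefix='101' -> emit 'e', reset
Bit 7: prefix='1' (no match yet)
Bit 8: prefix='10' (no match yet)
Bit 9: prefix='100' (no match yet)
Bit 10: prefix='1000' -> emit 'l', reset
Bit 11: prefix='1' (no match yet)
Bit 12: prefix='10' (no match yet)
Bit 13: prefix='100' (no match yet)
Bit 14: prefix='1001' -> emit 'k', reset
Bit 15: prefix='1' (no match yet)
Bit 16: prefix='10' (no match yet)
Bit 17: prefix='100' (no match yet)
Bit 18: prefix='1000' -> emit 'l', reset
Bit 19: prefix='1' (no match yet)
Bit 20: prefix='11' -> emit 'd', reset
Bit 21: prefix='1' (no match yet)
Bit 22: prefix='11' -> emit 'd', reset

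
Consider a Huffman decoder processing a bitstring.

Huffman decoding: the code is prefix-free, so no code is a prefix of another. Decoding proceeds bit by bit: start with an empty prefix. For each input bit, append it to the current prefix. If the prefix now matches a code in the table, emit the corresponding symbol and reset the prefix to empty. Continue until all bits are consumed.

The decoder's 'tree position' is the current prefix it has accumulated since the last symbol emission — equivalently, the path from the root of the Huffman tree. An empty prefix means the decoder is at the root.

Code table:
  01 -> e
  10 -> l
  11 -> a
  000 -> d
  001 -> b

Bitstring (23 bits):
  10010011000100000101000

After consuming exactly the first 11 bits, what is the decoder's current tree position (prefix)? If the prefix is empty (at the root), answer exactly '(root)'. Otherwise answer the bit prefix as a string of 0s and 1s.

Answer: 00

Derivation:
Bit 0: prefix='1' (no match yet)
Bit 1: prefix='10' -> emit 'l', reset
Bit 2: prefix='0' (no match yet)
Bit 3: prefix='01' -> emit 'e', reset
Bit 4: prefix='0' (no match yet)
Bit 5: prefix='00' (no match yet)
Bit 6: prefix='001' -> emit 'b', reset
Bit 7: prefix='1' (no match yet)
Bit 8: prefix='10' -> emit 'l', reset
Bit 9: prefix='0' (no match yet)
Bit 10: prefix='00' (no match yet)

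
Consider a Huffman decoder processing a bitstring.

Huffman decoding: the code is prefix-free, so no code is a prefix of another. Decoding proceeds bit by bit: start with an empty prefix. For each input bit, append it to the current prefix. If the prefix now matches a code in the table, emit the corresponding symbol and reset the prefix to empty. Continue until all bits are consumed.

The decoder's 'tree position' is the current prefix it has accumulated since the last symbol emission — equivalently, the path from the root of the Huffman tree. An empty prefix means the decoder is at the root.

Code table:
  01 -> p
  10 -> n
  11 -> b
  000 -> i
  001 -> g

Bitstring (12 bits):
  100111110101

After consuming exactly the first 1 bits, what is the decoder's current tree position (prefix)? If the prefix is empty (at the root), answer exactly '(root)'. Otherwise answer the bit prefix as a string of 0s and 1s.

Answer: 1

Derivation:
Bit 0: prefix='1' (no match yet)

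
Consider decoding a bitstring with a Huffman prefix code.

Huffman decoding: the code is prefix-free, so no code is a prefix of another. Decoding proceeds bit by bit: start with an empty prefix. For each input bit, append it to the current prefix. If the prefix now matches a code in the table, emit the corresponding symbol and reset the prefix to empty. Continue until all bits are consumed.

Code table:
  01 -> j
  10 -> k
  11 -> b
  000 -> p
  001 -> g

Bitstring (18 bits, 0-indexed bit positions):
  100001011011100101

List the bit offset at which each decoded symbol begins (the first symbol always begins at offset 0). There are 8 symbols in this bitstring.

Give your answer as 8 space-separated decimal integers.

Bit 0: prefix='1' (no match yet)
Bit 1: prefix='10' -> emit 'k', reset
Bit 2: prefix='0' (no match yet)
Bit 3: prefix='00' (no match yet)
Bit 4: prefix='000' -> emit 'p', reset
Bit 5: prefix='1' (no match yet)
Bit 6: prefix='10' -> emit 'k', reset
Bit 7: prefix='1' (no match yet)
Bit 8: prefix='11' -> emit 'b', reset
Bit 9: prefix='0' (no match yet)
Bit 10: prefix='01' -> emit 'j', reset
Bit 11: prefix='1' (no match yet)
Bit 12: prefix='11' -> emit 'b', reset
Bit 13: prefix='0' (no match yet)
Bit 14: prefix='00' (no match yet)
Bit 15: prefix='001' -> emit 'g', reset
Bit 16: prefix='0' (no match yet)
Bit 17: prefix='01' -> emit 'j', reset

Answer: 0 2 5 7 9 11 13 16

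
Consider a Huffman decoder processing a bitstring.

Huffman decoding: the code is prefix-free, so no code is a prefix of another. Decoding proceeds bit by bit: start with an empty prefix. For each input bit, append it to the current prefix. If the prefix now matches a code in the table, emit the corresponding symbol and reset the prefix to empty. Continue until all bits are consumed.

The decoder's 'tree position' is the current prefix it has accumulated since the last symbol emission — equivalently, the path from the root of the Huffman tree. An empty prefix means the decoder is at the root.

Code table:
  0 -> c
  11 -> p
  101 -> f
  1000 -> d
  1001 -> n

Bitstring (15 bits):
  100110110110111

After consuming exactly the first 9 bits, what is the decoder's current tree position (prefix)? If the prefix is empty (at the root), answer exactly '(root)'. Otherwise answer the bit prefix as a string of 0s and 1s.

Answer: 10

Derivation:
Bit 0: prefix='1' (no match yet)
Bit 1: prefix='10' (no match yet)
Bit 2: prefix='100' (no match yet)
Bit 3: prefix='1001' -> emit 'n', reset
Bit 4: prefix='1' (no match yet)
Bit 5: prefix='10' (no match yet)
Bit 6: prefix='101' -> emit 'f', reset
Bit 7: prefix='1' (no match yet)
Bit 8: prefix='10' (no match yet)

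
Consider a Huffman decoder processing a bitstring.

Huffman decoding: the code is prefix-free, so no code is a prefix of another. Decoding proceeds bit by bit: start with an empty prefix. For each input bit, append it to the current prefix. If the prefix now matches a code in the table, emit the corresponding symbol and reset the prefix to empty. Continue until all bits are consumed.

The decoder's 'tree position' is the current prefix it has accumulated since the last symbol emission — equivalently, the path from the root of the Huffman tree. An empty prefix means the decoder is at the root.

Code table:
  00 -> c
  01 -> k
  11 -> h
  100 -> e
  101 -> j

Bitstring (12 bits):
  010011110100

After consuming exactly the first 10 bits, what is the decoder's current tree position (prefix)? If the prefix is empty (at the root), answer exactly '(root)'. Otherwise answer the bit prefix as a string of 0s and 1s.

Bit 0: prefix='0' (no match yet)
Bit 1: prefix='01' -> emit 'k', reset
Bit 2: prefix='0' (no match yet)
Bit 3: prefix='00' -> emit 'c', reset
Bit 4: prefix='1' (no match yet)
Bit 5: prefix='11' -> emit 'h', reset
Bit 6: prefix='1' (no match yet)
Bit 7: prefix='11' -> emit 'h', reset
Bit 8: prefix='0' (no match yet)
Bit 9: prefix='01' -> emit 'k', reset

Answer: (root)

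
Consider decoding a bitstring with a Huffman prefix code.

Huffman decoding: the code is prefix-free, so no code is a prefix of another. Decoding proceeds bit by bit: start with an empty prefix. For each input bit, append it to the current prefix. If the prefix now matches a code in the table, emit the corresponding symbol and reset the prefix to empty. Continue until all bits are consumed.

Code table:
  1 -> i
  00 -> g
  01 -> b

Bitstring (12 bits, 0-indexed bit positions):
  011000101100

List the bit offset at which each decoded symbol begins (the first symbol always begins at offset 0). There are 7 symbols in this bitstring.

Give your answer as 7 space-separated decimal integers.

Answer: 0 2 3 5 7 9 10

Derivation:
Bit 0: prefix='0' (no match yet)
Bit 1: prefix='01' -> emit 'b', reset
Bit 2: prefix='1' -> emit 'i', reset
Bit 3: prefix='0' (no match yet)
Bit 4: prefix='00' -> emit 'g', reset
Bit 5: prefix='0' (no match yet)
Bit 6: prefix='01' -> emit 'b', reset
Bit 7: prefix='0' (no match yet)
Bit 8: prefix='01' -> emit 'b', reset
Bit 9: prefix='1' -> emit 'i', reset
Bit 10: prefix='0' (no match yet)
Bit 11: prefix='00' -> emit 'g', reset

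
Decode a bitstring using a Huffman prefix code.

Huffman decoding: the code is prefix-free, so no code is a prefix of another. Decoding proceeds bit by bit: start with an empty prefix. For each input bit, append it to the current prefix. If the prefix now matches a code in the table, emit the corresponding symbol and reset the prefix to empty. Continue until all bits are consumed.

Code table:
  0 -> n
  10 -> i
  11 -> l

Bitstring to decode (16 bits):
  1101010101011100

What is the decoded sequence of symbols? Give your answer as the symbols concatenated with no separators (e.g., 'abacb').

Answer: lniiiilin

Derivation:
Bit 0: prefix='1' (no match yet)
Bit 1: prefix='11' -> emit 'l', reset
Bit 2: prefix='0' -> emit 'n', reset
Bit 3: prefix='1' (no match yet)
Bit 4: prefix='10' -> emit 'i', reset
Bit 5: prefix='1' (no match yet)
Bit 6: prefix='10' -> emit 'i', reset
Bit 7: prefix='1' (no match yet)
Bit 8: prefix='10' -> emit 'i', reset
Bit 9: prefix='1' (no match yet)
Bit 10: prefix='10' -> emit 'i', reset
Bit 11: prefix='1' (no match yet)
Bit 12: prefix='11' -> emit 'l', reset
Bit 13: prefix='1' (no match yet)
Bit 14: prefix='10' -> emit 'i', reset
Bit 15: prefix='0' -> emit 'n', reset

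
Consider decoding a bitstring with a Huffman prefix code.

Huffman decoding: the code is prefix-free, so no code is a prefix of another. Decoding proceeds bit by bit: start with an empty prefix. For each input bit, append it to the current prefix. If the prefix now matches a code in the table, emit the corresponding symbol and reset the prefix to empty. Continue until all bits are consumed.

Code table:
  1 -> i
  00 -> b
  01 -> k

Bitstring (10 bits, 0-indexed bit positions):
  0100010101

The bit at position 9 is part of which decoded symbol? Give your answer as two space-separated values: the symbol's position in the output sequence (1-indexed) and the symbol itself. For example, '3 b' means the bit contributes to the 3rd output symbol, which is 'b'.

Bit 0: prefix='0' (no match yet)
Bit 1: prefix='01' -> emit 'k', reset
Bit 2: prefix='0' (no match yet)
Bit 3: prefix='00' -> emit 'b', reset
Bit 4: prefix='0' (no match yet)
Bit 5: prefix='01' -> emit 'k', reset
Bit 6: prefix='0' (no match yet)
Bit 7: prefix='01' -> emit 'k', reset
Bit 8: prefix='0' (no match yet)
Bit 9: prefix='01' -> emit 'k', reset

Answer: 5 k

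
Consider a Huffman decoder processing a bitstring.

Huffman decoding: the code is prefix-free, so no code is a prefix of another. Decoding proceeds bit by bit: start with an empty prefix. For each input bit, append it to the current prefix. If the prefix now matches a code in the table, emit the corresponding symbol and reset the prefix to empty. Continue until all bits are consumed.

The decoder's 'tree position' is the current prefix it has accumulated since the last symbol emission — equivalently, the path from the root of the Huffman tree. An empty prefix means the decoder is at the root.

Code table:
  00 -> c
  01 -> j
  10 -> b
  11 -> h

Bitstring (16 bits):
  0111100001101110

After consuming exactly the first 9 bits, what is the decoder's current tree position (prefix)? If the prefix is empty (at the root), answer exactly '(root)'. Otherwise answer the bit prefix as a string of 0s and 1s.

Answer: 0

Derivation:
Bit 0: prefix='0' (no match yet)
Bit 1: prefix='01' -> emit 'j', reset
Bit 2: prefix='1' (no match yet)
Bit 3: prefix='11' -> emit 'h', reset
Bit 4: prefix='1' (no match yet)
Bit 5: prefix='10' -> emit 'b', reset
Bit 6: prefix='0' (no match yet)
Bit 7: prefix='00' -> emit 'c', reset
Bit 8: prefix='0' (no match yet)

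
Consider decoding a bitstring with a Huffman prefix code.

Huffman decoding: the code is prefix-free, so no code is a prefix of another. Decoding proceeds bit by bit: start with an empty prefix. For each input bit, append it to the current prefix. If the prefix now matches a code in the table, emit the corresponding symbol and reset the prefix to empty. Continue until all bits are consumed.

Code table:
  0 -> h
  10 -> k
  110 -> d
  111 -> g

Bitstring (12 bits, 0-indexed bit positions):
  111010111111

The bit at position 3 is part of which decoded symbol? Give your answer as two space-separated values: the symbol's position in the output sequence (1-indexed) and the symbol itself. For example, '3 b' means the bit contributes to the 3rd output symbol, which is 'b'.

Bit 0: prefix='1' (no match yet)
Bit 1: prefix='11' (no match yet)
Bit 2: prefix='111' -> emit 'g', reset
Bit 3: prefix='0' -> emit 'h', reset
Bit 4: prefix='1' (no match yet)
Bit 5: prefix='10' -> emit 'k', reset
Bit 6: prefix='1' (no match yet)
Bit 7: prefix='11' (no match yet)

Answer: 2 h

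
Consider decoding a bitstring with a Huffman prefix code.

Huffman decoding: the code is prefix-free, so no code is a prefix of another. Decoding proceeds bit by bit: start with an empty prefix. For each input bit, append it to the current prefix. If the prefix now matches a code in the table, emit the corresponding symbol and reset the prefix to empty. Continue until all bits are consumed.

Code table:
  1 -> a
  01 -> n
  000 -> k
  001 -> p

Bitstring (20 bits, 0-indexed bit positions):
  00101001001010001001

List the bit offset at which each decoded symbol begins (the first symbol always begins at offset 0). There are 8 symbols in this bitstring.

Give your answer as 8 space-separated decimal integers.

Bit 0: prefix='0' (no match yet)
Bit 1: prefix='00' (no match yet)
Bit 2: prefix='001' -> emit 'p', reset
Bit 3: prefix='0' (no match yet)
Bit 4: prefix='01' -> emit 'n', reset
Bit 5: prefix='0' (no match yet)
Bit 6: prefix='00' (no match yet)
Bit 7: prefix='001' -> emit 'p', reset
Bit 8: prefix='0' (no match yet)
Bit 9: prefix='00' (no match yet)
Bit 10: prefix='001' -> emit 'p', reset
Bit 11: prefix='0' (no match yet)
Bit 12: prefix='01' -> emit 'n', reset
Bit 13: prefix='0' (no match yet)
Bit 14: prefix='00' (no match yet)
Bit 15: prefix='000' -> emit 'k', reset
Bit 16: prefix='1' -> emit 'a', reset
Bit 17: prefix='0' (no match yet)
Bit 18: prefix='00' (no match yet)
Bit 19: prefix='001' -> emit 'p', reset

Answer: 0 3 5 8 11 13 16 17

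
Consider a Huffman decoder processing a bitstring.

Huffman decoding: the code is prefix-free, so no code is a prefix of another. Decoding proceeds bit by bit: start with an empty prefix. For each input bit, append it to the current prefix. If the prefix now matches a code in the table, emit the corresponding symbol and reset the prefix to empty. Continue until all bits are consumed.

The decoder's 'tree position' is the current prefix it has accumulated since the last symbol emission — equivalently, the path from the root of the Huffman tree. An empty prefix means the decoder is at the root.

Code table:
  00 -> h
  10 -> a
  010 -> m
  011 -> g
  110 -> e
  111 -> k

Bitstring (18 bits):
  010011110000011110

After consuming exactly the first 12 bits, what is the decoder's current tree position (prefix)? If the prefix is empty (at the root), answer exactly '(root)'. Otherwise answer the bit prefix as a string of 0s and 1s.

Answer: 0

Derivation:
Bit 0: prefix='0' (no match yet)
Bit 1: prefix='01' (no match yet)
Bit 2: prefix='010' -> emit 'm', reset
Bit 3: prefix='0' (no match yet)
Bit 4: prefix='01' (no match yet)
Bit 5: prefix='011' -> emit 'g', reset
Bit 6: prefix='1' (no match yet)
Bit 7: prefix='11' (no match yet)
Bit 8: prefix='110' -> emit 'e', reset
Bit 9: prefix='0' (no match yet)
Bit 10: prefix='00' -> emit 'h', reset
Bit 11: prefix='0' (no match yet)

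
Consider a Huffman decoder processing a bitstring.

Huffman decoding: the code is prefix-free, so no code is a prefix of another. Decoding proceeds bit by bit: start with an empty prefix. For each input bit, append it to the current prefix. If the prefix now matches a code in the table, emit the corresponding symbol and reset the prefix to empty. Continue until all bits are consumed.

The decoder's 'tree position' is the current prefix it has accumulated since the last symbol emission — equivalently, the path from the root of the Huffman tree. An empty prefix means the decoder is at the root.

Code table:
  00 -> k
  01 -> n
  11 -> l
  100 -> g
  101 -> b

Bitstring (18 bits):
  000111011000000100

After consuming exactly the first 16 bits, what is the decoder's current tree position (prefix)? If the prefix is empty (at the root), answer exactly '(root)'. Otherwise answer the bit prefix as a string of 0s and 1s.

Answer: 1

Derivation:
Bit 0: prefix='0' (no match yet)
Bit 1: prefix='00' -> emit 'k', reset
Bit 2: prefix='0' (no match yet)
Bit 3: prefix='01' -> emit 'n', reset
Bit 4: prefix='1' (no match yet)
Bit 5: prefix='11' -> emit 'l', reset
Bit 6: prefix='0' (no match yet)
Bit 7: prefix='01' -> emit 'n', reset
Bit 8: prefix='1' (no match yet)
Bit 9: prefix='10' (no match yet)
Bit 10: prefix='100' -> emit 'g', reset
Bit 11: prefix='0' (no match yet)
Bit 12: prefix='00' -> emit 'k', reset
Bit 13: prefix='0' (no match yet)
Bit 14: prefix='00' -> emit 'k', reset
Bit 15: prefix='1' (no match yet)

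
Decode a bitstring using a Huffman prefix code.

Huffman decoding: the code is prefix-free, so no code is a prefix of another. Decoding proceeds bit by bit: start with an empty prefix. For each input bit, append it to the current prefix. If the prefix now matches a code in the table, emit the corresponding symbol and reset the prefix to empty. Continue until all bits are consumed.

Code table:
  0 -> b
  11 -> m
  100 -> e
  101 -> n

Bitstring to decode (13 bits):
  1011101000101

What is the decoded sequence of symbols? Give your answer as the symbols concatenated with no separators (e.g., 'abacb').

Bit 0: prefix='1' (no match yet)
Bit 1: prefix='10' (no match yet)
Bit 2: prefix='101' -> emit 'n', reset
Bit 3: prefix='1' (no match yet)
Bit 4: prefix='11' -> emit 'm', reset
Bit 5: prefix='0' -> emit 'b', reset
Bit 6: prefix='1' (no match yet)
Bit 7: prefix='10' (no match yet)
Bit 8: prefix='100' -> emit 'e', reset
Bit 9: prefix='0' -> emit 'b', reset
Bit 10: prefix='1' (no match yet)
Bit 11: prefix='10' (no match yet)
Bit 12: prefix='101' -> emit 'n', reset

Answer: nmbebn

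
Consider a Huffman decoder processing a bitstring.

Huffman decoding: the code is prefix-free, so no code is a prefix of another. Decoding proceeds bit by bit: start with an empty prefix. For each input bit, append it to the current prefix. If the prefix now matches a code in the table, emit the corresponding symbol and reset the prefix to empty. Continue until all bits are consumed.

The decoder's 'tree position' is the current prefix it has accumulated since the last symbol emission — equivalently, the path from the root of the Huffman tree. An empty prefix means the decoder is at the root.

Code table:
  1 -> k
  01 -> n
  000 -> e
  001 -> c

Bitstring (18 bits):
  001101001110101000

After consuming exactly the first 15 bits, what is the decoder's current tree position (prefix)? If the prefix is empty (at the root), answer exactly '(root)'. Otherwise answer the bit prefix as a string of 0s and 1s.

Answer: (root)

Derivation:
Bit 0: prefix='0' (no match yet)
Bit 1: prefix='00' (no match yet)
Bit 2: prefix='001' -> emit 'c', reset
Bit 3: prefix='1' -> emit 'k', reset
Bit 4: prefix='0' (no match yet)
Bit 5: prefix='01' -> emit 'n', reset
Bit 6: prefix='0' (no match yet)
Bit 7: prefix='00' (no match yet)
Bit 8: prefix='001' -> emit 'c', reset
Bit 9: prefix='1' -> emit 'k', reset
Bit 10: prefix='1' -> emit 'k', reset
Bit 11: prefix='0' (no match yet)
Bit 12: prefix='01' -> emit 'n', reset
Bit 13: prefix='0' (no match yet)
Bit 14: prefix='01' -> emit 'n', reset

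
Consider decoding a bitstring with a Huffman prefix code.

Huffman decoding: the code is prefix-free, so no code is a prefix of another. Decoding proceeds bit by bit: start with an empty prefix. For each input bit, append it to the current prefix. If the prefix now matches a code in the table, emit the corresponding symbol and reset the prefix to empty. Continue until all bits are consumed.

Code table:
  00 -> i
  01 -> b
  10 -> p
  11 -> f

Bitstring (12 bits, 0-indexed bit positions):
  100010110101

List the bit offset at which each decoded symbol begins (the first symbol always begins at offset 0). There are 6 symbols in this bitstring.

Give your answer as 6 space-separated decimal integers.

Bit 0: prefix='1' (no match yet)
Bit 1: prefix='10' -> emit 'p', reset
Bit 2: prefix='0' (no match yet)
Bit 3: prefix='00' -> emit 'i', reset
Bit 4: prefix='1' (no match yet)
Bit 5: prefix='10' -> emit 'p', reset
Bit 6: prefix='1' (no match yet)
Bit 7: prefix='11' -> emit 'f', reset
Bit 8: prefix='0' (no match yet)
Bit 9: prefix='01' -> emit 'b', reset
Bit 10: prefix='0' (no match yet)
Bit 11: prefix='01' -> emit 'b', reset

Answer: 0 2 4 6 8 10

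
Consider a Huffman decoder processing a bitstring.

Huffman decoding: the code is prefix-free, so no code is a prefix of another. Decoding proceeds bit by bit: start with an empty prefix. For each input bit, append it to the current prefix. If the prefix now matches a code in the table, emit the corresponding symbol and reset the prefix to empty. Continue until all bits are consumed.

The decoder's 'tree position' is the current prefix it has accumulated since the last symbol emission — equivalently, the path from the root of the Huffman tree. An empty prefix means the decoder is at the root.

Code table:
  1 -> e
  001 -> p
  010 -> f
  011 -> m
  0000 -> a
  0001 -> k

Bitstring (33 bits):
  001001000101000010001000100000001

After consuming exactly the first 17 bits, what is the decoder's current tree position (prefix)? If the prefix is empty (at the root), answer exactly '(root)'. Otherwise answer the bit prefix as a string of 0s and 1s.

Bit 0: prefix='0' (no match yet)
Bit 1: prefix='00' (no match yet)
Bit 2: prefix='001' -> emit 'p', reset
Bit 3: prefix='0' (no match yet)
Bit 4: prefix='00' (no match yet)
Bit 5: prefix='001' -> emit 'p', reset
Bit 6: prefix='0' (no match yet)
Bit 7: prefix='00' (no match yet)
Bit 8: prefix='000' (no match yet)
Bit 9: prefix='0001' -> emit 'k', reset
Bit 10: prefix='0' (no match yet)
Bit 11: prefix='01' (no match yet)
Bit 12: prefix='010' -> emit 'f', reset
Bit 13: prefix='0' (no match yet)
Bit 14: prefix='00' (no match yet)
Bit 15: prefix='000' (no match yet)
Bit 16: prefix='0001' -> emit 'k', reset

Answer: (root)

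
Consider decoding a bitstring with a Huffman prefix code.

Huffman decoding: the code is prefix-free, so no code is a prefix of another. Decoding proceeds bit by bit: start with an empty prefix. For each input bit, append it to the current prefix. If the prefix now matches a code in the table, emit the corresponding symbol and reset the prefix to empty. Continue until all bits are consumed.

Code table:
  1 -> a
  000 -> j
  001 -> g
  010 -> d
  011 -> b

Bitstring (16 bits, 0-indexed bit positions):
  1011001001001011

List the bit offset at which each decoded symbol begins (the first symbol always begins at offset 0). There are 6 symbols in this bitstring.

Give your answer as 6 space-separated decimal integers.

Bit 0: prefix='1' -> emit 'a', reset
Bit 1: prefix='0' (no match yet)
Bit 2: prefix='01' (no match yet)
Bit 3: prefix='011' -> emit 'b', reset
Bit 4: prefix='0' (no match yet)
Bit 5: prefix='00' (no match yet)
Bit 6: prefix='001' -> emit 'g', reset
Bit 7: prefix='0' (no match yet)
Bit 8: prefix='00' (no match yet)
Bit 9: prefix='001' -> emit 'g', reset
Bit 10: prefix='0' (no match yet)
Bit 11: prefix='00' (no match yet)
Bit 12: prefix='001' -> emit 'g', reset
Bit 13: prefix='0' (no match yet)
Bit 14: prefix='01' (no match yet)
Bit 15: prefix='011' -> emit 'b', reset

Answer: 0 1 4 7 10 13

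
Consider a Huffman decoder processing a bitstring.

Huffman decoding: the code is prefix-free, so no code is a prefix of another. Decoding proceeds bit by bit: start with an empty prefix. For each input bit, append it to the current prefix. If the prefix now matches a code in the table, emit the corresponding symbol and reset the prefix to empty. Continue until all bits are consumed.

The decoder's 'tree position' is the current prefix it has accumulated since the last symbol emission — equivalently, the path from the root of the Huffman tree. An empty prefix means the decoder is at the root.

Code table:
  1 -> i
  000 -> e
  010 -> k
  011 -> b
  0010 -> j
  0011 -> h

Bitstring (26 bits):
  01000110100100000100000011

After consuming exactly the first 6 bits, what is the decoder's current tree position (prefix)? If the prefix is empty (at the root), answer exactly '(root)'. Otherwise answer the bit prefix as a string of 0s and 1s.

Answer: 001

Derivation:
Bit 0: prefix='0' (no match yet)
Bit 1: prefix='01' (no match yet)
Bit 2: prefix='010' -> emit 'k', reset
Bit 3: prefix='0' (no match yet)
Bit 4: prefix='00' (no match yet)
Bit 5: prefix='001' (no match yet)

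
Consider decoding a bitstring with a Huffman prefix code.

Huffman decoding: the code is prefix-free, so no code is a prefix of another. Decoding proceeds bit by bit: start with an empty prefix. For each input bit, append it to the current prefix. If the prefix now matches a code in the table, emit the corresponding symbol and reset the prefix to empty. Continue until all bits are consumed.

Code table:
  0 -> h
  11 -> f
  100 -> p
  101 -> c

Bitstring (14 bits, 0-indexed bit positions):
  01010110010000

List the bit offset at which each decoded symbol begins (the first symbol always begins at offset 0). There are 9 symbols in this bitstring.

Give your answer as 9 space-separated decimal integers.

Answer: 0 1 4 5 7 8 9 12 13

Derivation:
Bit 0: prefix='0' -> emit 'h', reset
Bit 1: prefix='1' (no match yet)
Bit 2: prefix='10' (no match yet)
Bit 3: prefix='101' -> emit 'c', reset
Bit 4: prefix='0' -> emit 'h', reset
Bit 5: prefix='1' (no match yet)
Bit 6: prefix='11' -> emit 'f', reset
Bit 7: prefix='0' -> emit 'h', reset
Bit 8: prefix='0' -> emit 'h', reset
Bit 9: prefix='1' (no match yet)
Bit 10: prefix='10' (no match yet)
Bit 11: prefix='100' -> emit 'p', reset
Bit 12: prefix='0' -> emit 'h', reset
Bit 13: prefix='0' -> emit 'h', reset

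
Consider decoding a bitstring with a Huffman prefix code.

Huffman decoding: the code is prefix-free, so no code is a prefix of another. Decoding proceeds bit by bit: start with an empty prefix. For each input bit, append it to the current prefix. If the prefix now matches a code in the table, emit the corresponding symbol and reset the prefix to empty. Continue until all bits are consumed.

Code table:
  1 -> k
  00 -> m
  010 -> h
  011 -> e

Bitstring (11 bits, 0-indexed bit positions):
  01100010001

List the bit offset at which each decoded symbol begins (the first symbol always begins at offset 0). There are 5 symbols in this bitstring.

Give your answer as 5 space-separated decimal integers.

Bit 0: prefix='0' (no match yet)
Bit 1: prefix='01' (no match yet)
Bit 2: prefix='011' -> emit 'e', reset
Bit 3: prefix='0' (no match yet)
Bit 4: prefix='00' -> emit 'm', reset
Bit 5: prefix='0' (no match yet)
Bit 6: prefix='01' (no match yet)
Bit 7: prefix='010' -> emit 'h', reset
Bit 8: prefix='0' (no match yet)
Bit 9: prefix='00' -> emit 'm', reset
Bit 10: prefix='1' -> emit 'k', reset

Answer: 0 3 5 8 10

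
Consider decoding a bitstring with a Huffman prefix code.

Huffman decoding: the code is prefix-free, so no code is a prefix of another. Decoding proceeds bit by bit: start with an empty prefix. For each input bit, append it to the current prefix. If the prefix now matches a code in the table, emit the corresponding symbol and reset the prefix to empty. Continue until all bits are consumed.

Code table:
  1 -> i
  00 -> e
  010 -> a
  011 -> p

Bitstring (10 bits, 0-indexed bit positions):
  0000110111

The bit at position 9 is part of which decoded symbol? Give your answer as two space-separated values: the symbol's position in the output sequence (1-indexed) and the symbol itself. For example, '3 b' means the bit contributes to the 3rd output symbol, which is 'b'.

Answer: 6 i

Derivation:
Bit 0: prefix='0' (no match yet)
Bit 1: prefix='00' -> emit 'e', reset
Bit 2: prefix='0' (no match yet)
Bit 3: prefix='00' -> emit 'e', reset
Bit 4: prefix='1' -> emit 'i', reset
Bit 5: prefix='1' -> emit 'i', reset
Bit 6: prefix='0' (no match yet)
Bit 7: prefix='01' (no match yet)
Bit 8: prefix='011' -> emit 'p', reset
Bit 9: prefix='1' -> emit 'i', reset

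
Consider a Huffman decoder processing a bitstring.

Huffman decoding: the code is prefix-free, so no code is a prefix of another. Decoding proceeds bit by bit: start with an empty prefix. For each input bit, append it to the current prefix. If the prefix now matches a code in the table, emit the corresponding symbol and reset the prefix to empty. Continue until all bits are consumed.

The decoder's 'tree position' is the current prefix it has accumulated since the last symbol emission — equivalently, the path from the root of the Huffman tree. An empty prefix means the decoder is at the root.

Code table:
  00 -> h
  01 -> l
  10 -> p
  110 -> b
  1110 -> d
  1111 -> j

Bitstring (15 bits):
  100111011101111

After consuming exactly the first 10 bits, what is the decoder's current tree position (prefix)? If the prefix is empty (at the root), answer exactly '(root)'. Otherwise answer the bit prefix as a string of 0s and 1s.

Answer: 111

Derivation:
Bit 0: prefix='1' (no match yet)
Bit 1: prefix='10' -> emit 'p', reset
Bit 2: prefix='0' (no match yet)
Bit 3: prefix='01' -> emit 'l', reset
Bit 4: prefix='1' (no match yet)
Bit 5: prefix='11' (no match yet)
Bit 6: prefix='110' -> emit 'b', reset
Bit 7: prefix='1' (no match yet)
Bit 8: prefix='11' (no match yet)
Bit 9: prefix='111' (no match yet)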